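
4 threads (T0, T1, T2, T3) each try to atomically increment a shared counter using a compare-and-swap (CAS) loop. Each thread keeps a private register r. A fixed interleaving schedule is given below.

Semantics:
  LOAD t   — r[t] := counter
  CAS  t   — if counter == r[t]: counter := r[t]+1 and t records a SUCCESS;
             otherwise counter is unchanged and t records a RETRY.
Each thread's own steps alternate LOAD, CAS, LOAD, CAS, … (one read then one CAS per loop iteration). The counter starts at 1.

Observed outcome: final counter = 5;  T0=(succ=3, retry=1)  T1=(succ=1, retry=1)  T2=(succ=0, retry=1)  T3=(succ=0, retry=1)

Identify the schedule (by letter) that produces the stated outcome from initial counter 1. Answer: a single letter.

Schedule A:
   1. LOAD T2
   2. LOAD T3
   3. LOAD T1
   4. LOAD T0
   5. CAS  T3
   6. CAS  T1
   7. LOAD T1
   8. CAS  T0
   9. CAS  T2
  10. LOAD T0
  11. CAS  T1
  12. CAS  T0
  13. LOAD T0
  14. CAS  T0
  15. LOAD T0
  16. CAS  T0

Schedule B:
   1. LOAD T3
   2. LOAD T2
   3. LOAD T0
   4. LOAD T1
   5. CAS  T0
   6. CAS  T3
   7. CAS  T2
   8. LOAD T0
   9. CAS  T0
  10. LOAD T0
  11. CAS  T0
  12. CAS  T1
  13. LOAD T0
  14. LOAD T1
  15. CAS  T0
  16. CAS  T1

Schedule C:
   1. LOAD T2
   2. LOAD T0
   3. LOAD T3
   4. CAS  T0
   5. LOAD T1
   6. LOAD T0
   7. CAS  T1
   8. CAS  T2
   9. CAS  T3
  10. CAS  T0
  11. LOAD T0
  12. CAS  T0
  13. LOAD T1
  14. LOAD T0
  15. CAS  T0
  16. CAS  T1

C

Simulating candidate C:
T2 LOAD — after: cnt=1, r=1 — load
T0 LOAD — after: cnt=1, r=1 — load
T3 LOAD — after: cnt=1, r=1 — load
T0 CAS — after: cnt=2, r=1 — ok
T1 LOAD — after: cnt=2, r=2 — load
T0 LOAD — after: cnt=2, r=2 — load
T1 CAS — after: cnt=3, r=2 — ok
T2 CAS — after: cnt=3, r=1 — retry
T3 CAS — after: cnt=3, r=1 — retry
T0 CAS — after: cnt=3, r=2 — retry
T0 LOAD — after: cnt=3, r=3 — load
T0 CAS — after: cnt=4, r=3 — ok
T1 LOAD — after: cnt=4, r=4 — load
T0 LOAD — after: cnt=4, r=4 — load
T0 CAS — after: cnt=5, r=4 — ok
T1 CAS — after: cnt=5, r=4 — retry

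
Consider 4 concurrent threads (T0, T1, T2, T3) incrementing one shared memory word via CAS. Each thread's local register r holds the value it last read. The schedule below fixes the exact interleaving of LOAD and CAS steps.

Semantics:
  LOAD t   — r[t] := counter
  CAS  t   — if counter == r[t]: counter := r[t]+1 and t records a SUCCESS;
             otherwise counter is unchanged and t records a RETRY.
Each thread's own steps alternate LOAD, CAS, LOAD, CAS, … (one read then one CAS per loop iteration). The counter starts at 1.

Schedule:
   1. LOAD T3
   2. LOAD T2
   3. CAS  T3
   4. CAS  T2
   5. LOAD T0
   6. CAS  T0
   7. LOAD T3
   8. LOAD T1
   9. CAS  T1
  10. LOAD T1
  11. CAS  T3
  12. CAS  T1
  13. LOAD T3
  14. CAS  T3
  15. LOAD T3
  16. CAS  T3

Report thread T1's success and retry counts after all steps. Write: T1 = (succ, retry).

T1 = (2, 0)

[1] T3.load  rd  (counter 1, T3.r 1)
[2] T2.load  rd  (counter 1, T2.r 1)
[3] T3.cas  hit  (counter 2, T3.r 1)
[4] T2.cas  miss  (counter 2, T2.r 1)
[5] T0.load  rd  (counter 2, T0.r 2)
[6] T0.cas  hit  (counter 3, T0.r 2)
[7] T3.load  rd  (counter 3, T3.r 3)
[8] T1.load  rd  (counter 3, T1.r 3)
[9] T1.cas  hit  (counter 4, T1.r 3)
[10] T1.load  rd  (counter 4, T1.r 4)
[11] T3.cas  miss  (counter 4, T3.r 3)
[12] T1.cas  hit  (counter 5, T1.r 4)
[13] T3.load  rd  (counter 5, T3.r 5)
[14] T3.cas  hit  (counter 6, T3.r 5)
[15] T3.load  rd  (counter 6, T3.r 6)
[16] T3.cas  hit  (counter 7, T3.r 6)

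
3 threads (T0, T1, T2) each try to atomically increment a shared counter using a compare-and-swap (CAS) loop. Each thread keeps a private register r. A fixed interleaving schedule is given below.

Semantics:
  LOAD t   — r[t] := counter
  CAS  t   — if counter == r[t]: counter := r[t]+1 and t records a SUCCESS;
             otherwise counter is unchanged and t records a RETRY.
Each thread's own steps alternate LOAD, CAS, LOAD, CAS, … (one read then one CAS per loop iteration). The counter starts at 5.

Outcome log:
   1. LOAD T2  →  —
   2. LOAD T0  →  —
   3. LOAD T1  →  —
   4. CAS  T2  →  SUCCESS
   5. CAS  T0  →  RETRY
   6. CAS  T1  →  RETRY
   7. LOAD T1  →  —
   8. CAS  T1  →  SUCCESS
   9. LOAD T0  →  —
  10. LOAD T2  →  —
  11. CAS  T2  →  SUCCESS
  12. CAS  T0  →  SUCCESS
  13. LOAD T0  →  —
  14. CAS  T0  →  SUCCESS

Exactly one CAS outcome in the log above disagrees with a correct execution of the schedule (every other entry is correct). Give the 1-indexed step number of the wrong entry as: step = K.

step = 12

Correct run:
1. LOAD T2 → mem=5 r[T2]=5 [LOAD]
2. LOAD T0 → mem=5 r[T0]=5 [LOAD]
3. LOAD T1 → mem=5 r[T1]=5 [LOAD]
4. CAS T2 → mem=6 r[T2]=5 [OK]
5. CAS T0 → mem=6 r[T0]=5 [RETRY]
6. CAS T1 → mem=6 r[T1]=5 [RETRY]
7. LOAD T1 → mem=6 r[T1]=6 [LOAD]
8. CAS T1 → mem=7 r[T1]=6 [OK]
9. LOAD T0 → mem=7 r[T0]=7 [LOAD]
10. LOAD T2 → mem=7 r[T2]=7 [LOAD]
11. CAS T2 → mem=8 r[T2]=7 [OK]
12. CAS T0 → mem=8 r[T0]=7 [RETRY]
13. LOAD T0 → mem=8 r[T0]=8 [LOAD]
14. CAS T0 → mem=9 r[T0]=8 [OK]
Flip is step 12.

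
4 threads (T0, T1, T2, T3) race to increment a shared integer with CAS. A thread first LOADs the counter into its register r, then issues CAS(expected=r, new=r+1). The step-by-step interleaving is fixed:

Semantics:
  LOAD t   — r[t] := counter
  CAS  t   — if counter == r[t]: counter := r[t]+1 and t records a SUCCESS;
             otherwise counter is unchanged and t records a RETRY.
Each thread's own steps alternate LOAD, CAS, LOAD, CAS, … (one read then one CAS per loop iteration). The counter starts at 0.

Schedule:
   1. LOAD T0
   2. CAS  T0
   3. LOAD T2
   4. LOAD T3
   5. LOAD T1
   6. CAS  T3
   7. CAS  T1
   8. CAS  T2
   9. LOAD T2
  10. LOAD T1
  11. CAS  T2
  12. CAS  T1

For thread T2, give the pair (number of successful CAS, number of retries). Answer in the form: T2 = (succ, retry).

step 1: T0 LOAD ⇒ load; ctr=0 reg=0
step 2: T0 CAS ⇒ ok; ctr=1 reg=0
step 3: T2 LOAD ⇒ load; ctr=1 reg=1
step 4: T3 LOAD ⇒ load; ctr=1 reg=1
step 5: T1 LOAD ⇒ load; ctr=1 reg=1
step 6: T3 CAS ⇒ ok; ctr=2 reg=1
step 7: T1 CAS ⇒ retry; ctr=2 reg=1
step 8: T2 CAS ⇒ retry; ctr=2 reg=1
step 9: T2 LOAD ⇒ load; ctr=2 reg=2
step 10: T1 LOAD ⇒ load; ctr=2 reg=2
step 11: T2 CAS ⇒ ok; ctr=3 reg=2
step 12: T1 CAS ⇒ retry; ctr=3 reg=2

T2 = (1, 1)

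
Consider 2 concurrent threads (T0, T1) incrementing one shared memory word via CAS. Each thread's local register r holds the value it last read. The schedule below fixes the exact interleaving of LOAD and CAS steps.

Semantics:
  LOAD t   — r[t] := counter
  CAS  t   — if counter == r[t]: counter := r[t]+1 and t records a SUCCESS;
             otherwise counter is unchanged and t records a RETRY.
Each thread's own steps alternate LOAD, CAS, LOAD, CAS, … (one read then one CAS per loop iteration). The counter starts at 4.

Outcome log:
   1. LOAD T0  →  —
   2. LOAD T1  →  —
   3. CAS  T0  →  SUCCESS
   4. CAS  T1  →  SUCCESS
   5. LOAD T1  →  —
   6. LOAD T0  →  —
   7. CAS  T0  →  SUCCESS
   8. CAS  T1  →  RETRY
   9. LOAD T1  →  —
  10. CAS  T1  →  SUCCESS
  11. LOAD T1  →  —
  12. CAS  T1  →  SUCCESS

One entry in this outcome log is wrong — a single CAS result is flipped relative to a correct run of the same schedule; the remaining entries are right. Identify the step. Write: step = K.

Reference trace:
   1) LOAD T0:  M=4  r_T0=4
   2) LOAD T1:  M=4  r_T1=4
   3) CAS  T0:  M=5  r_T0=4 ✓
   4) CAS  T1:  M=5  r_T1=4 ✗
   5) LOAD T1:  M=5  r_T1=5
   6) LOAD T0:  M=5  r_T0=5
   7) CAS  T0:  M=6  r_T0=5 ✓
   8) CAS  T1:  M=6  r_T1=5 ✗
   9) LOAD T1:  M=6  r_T1=6
  10) CAS  T1:  M=7  r_T1=6 ✓
  11) LOAD T1:  M=7  r_T1=7
  12) CAS  T1:  M=8  r_T1=7 ✓
Flip is step 4.

step = 4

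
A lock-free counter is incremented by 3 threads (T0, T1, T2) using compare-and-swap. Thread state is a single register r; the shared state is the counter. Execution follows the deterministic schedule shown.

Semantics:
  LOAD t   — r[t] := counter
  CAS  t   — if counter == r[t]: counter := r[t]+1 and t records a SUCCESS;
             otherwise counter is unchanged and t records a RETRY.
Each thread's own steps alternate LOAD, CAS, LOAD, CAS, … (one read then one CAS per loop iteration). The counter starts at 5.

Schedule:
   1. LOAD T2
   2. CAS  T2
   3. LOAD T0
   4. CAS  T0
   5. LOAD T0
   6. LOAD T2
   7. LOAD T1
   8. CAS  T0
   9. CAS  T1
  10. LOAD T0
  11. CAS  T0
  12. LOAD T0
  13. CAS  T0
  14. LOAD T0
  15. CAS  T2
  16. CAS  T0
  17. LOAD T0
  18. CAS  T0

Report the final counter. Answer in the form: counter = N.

counter = 12

1. LOAD T2 → mem=5 r[T2]=5 [LOAD]
2. CAS T2 → mem=6 r[T2]=5 [OK]
3. LOAD T0 → mem=6 r[T0]=6 [LOAD]
4. CAS T0 → mem=7 r[T0]=6 [OK]
5. LOAD T0 → mem=7 r[T0]=7 [LOAD]
6. LOAD T2 → mem=7 r[T2]=7 [LOAD]
7. LOAD T1 → mem=7 r[T1]=7 [LOAD]
8. CAS T0 → mem=8 r[T0]=7 [OK]
9. CAS T1 → mem=8 r[T1]=7 [RETRY]
10. LOAD T0 → mem=8 r[T0]=8 [LOAD]
11. CAS T0 → mem=9 r[T0]=8 [OK]
12. LOAD T0 → mem=9 r[T0]=9 [LOAD]
13. CAS T0 → mem=10 r[T0]=9 [OK]
14. LOAD T0 → mem=10 r[T0]=10 [LOAD]
15. CAS T2 → mem=10 r[T2]=7 [RETRY]
16. CAS T0 → mem=11 r[T0]=10 [OK]
17. LOAD T0 → mem=11 r[T0]=11 [LOAD]
18. CAS T0 → mem=12 r[T0]=11 [OK]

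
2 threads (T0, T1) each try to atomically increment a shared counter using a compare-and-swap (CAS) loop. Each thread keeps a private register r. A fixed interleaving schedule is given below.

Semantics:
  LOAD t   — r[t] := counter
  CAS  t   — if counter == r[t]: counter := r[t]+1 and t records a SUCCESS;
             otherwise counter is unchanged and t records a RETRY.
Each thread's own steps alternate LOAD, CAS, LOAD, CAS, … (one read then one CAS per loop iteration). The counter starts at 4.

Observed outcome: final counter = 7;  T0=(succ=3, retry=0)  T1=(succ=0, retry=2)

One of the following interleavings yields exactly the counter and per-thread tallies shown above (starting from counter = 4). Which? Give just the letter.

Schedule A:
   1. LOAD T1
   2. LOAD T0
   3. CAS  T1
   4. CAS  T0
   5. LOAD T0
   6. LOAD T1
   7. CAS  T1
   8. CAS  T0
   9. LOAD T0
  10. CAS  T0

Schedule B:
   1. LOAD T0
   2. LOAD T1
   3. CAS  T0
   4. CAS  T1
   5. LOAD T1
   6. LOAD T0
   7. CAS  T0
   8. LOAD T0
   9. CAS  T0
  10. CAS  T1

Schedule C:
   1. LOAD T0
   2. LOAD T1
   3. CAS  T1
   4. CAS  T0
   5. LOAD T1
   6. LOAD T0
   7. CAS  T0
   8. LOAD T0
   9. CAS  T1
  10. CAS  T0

B

Run B:
[1] T0.load  rd  (counter 4, T0.r 4)
[2] T1.load  rd  (counter 4, T1.r 4)
[3] T0.cas  hit  (counter 5, T0.r 4)
[4] T1.cas  miss  (counter 5, T1.r 4)
[5] T1.load  rd  (counter 5, T1.r 5)
[6] T0.load  rd  (counter 5, T0.r 5)
[7] T0.cas  hit  (counter 6, T0.r 5)
[8] T0.load  rd  (counter 6, T0.r 6)
[9] T0.cas  hit  (counter 7, T0.r 6)
[10] T1.cas  miss  (counter 7, T1.r 5)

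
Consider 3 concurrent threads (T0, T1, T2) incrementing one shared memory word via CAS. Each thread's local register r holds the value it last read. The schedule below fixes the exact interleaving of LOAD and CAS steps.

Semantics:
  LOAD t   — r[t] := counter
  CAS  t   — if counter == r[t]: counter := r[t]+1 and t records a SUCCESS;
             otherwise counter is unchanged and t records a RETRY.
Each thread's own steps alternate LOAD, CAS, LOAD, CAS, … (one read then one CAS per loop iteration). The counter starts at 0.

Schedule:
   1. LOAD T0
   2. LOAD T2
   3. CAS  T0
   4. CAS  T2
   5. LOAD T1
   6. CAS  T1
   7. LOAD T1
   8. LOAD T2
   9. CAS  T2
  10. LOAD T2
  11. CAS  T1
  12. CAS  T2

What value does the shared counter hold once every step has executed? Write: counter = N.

step 1: T0 LOAD ⇒ load; ctr=0 reg=0
step 2: T2 LOAD ⇒ load; ctr=0 reg=0
step 3: T0 CAS ⇒ ok; ctr=1 reg=0
step 4: T2 CAS ⇒ retry; ctr=1 reg=0
step 5: T1 LOAD ⇒ load; ctr=1 reg=1
step 6: T1 CAS ⇒ ok; ctr=2 reg=1
step 7: T1 LOAD ⇒ load; ctr=2 reg=2
step 8: T2 LOAD ⇒ load; ctr=2 reg=2
step 9: T2 CAS ⇒ ok; ctr=3 reg=2
step 10: T2 LOAD ⇒ load; ctr=3 reg=3
step 11: T1 CAS ⇒ retry; ctr=3 reg=2
step 12: T2 CAS ⇒ ok; ctr=4 reg=3

counter = 4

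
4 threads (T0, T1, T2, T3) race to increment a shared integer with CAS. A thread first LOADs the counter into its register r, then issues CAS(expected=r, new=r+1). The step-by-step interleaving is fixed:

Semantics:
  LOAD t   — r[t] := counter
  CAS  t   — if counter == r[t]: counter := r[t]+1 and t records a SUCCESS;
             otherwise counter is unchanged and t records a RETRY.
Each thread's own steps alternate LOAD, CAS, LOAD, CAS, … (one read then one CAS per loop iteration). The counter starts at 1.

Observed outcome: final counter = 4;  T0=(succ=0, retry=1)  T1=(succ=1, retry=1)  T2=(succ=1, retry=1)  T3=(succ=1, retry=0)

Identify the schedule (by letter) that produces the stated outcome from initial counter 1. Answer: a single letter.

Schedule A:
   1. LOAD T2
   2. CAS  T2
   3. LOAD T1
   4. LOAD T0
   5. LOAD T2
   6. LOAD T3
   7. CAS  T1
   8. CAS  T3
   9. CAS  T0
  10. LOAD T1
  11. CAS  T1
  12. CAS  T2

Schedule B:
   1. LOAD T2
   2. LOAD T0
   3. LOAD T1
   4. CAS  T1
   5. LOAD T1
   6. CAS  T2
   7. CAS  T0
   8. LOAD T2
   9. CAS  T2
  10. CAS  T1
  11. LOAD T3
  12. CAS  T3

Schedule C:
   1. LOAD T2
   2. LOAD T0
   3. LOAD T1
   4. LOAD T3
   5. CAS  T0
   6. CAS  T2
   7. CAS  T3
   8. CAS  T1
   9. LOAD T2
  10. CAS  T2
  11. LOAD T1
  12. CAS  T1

B

Run B:
   1) LOAD T2:  M=1  r_T2=1
   2) LOAD T0:  M=1  r_T0=1
   3) LOAD T1:  M=1  r_T1=1
   4) CAS  T1:  M=2  r_T1=1 ✓
   5) LOAD T1:  M=2  r_T1=2
   6) CAS  T2:  M=2  r_T2=1 ✗
   7) CAS  T0:  M=2  r_T0=1 ✗
   8) LOAD T2:  M=2  r_T2=2
   9) CAS  T2:  M=3  r_T2=2 ✓
  10) CAS  T1:  M=3  r_T1=2 ✗
  11) LOAD T3:  M=3  r_T3=3
  12) CAS  T3:  M=4  r_T3=3 ✓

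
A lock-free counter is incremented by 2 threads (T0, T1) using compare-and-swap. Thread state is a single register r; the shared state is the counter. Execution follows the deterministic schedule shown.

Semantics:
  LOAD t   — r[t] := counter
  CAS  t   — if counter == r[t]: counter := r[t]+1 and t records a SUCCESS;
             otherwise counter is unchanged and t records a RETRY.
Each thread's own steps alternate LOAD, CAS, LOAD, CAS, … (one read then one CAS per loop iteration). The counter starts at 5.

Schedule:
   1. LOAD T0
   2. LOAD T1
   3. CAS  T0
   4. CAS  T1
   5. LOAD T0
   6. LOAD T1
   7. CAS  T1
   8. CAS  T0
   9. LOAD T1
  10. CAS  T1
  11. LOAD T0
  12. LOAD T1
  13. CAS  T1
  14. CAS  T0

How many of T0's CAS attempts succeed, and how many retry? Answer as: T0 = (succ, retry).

T0 = (1, 2)

   1) LOAD T0:  M=5  r_T0=5
   2) LOAD T1:  M=5  r_T1=5
   3) CAS  T0:  M=6  r_T0=5 ✓
   4) CAS  T1:  M=6  r_T1=5 ✗
   5) LOAD T0:  M=6  r_T0=6
   6) LOAD T1:  M=6  r_T1=6
   7) CAS  T1:  M=7  r_T1=6 ✓
   8) CAS  T0:  M=7  r_T0=6 ✗
   9) LOAD T1:  M=7  r_T1=7
  10) CAS  T1:  M=8  r_T1=7 ✓
  11) LOAD T0:  M=8  r_T0=8
  12) LOAD T1:  M=8  r_T1=8
  13) CAS  T1:  M=9  r_T1=8 ✓
  14) CAS  T0:  M=9  r_T0=8 ✗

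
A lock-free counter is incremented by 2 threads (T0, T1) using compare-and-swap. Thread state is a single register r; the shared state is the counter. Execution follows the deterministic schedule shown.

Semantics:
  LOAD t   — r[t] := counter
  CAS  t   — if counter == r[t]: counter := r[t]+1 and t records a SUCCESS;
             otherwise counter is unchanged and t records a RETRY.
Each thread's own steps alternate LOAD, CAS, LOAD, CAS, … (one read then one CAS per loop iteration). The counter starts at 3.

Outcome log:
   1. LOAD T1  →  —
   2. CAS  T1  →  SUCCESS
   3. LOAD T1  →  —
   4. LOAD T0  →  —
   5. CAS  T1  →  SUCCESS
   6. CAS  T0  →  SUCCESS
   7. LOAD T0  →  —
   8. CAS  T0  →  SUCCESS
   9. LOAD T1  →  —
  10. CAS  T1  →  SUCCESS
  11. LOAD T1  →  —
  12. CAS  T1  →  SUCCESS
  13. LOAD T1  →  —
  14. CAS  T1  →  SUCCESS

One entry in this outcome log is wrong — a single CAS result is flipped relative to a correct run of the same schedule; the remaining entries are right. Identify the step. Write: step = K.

Correct run:
1. LOAD T1 → mem=3 r[T1]=3 [LOAD]
2. CAS T1 → mem=4 r[T1]=3 [OK]
3. LOAD T1 → mem=4 r[T1]=4 [LOAD]
4. LOAD T0 → mem=4 r[T0]=4 [LOAD]
5. CAS T1 → mem=5 r[T1]=4 [OK]
6. CAS T0 → mem=5 r[T0]=4 [RETRY]
7. LOAD T0 → mem=5 r[T0]=5 [LOAD]
8. CAS T0 → mem=6 r[T0]=5 [OK]
9. LOAD T1 → mem=6 r[T1]=6 [LOAD]
10. CAS T1 → mem=7 r[T1]=6 [OK]
11. LOAD T1 → mem=7 r[T1]=7 [LOAD]
12. CAS T1 → mem=8 r[T1]=7 [OK]
13. LOAD T1 → mem=8 r[T1]=8 [LOAD]
14. CAS T1 → mem=9 r[T1]=8 [OK]
Flip is step 6.

step = 6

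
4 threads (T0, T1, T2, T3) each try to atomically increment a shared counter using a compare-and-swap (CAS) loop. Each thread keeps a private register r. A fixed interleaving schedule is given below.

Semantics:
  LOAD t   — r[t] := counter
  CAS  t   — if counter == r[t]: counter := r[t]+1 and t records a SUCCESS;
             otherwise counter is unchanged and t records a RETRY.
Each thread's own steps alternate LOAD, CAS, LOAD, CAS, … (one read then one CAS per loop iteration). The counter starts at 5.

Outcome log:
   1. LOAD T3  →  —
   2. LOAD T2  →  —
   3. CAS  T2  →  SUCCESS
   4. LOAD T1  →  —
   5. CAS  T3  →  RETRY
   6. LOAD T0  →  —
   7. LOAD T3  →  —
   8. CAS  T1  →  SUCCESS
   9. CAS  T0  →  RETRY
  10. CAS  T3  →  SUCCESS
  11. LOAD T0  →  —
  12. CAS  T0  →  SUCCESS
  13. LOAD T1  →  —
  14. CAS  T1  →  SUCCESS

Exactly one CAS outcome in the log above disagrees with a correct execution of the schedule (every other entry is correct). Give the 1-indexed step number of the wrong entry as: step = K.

Reference trace:
step 1: T3 LOAD ⇒ load; ctr=5 reg=5
step 2: T2 LOAD ⇒ load; ctr=5 reg=5
step 3: T2 CAS ⇒ ok; ctr=6 reg=5
step 4: T1 LOAD ⇒ load; ctr=6 reg=6
step 5: T3 CAS ⇒ retry; ctr=6 reg=5
step 6: T0 LOAD ⇒ load; ctr=6 reg=6
step 7: T3 LOAD ⇒ load; ctr=6 reg=6
step 8: T1 CAS ⇒ ok; ctr=7 reg=6
step 9: T0 CAS ⇒ retry; ctr=7 reg=6
step 10: T3 CAS ⇒ retry; ctr=7 reg=6
step 11: T0 LOAD ⇒ load; ctr=7 reg=7
step 12: T0 CAS ⇒ ok; ctr=8 reg=7
step 13: T1 LOAD ⇒ load; ctr=8 reg=8
step 14: T1 CAS ⇒ ok; ctr=9 reg=8
Flip is step 10.

step = 10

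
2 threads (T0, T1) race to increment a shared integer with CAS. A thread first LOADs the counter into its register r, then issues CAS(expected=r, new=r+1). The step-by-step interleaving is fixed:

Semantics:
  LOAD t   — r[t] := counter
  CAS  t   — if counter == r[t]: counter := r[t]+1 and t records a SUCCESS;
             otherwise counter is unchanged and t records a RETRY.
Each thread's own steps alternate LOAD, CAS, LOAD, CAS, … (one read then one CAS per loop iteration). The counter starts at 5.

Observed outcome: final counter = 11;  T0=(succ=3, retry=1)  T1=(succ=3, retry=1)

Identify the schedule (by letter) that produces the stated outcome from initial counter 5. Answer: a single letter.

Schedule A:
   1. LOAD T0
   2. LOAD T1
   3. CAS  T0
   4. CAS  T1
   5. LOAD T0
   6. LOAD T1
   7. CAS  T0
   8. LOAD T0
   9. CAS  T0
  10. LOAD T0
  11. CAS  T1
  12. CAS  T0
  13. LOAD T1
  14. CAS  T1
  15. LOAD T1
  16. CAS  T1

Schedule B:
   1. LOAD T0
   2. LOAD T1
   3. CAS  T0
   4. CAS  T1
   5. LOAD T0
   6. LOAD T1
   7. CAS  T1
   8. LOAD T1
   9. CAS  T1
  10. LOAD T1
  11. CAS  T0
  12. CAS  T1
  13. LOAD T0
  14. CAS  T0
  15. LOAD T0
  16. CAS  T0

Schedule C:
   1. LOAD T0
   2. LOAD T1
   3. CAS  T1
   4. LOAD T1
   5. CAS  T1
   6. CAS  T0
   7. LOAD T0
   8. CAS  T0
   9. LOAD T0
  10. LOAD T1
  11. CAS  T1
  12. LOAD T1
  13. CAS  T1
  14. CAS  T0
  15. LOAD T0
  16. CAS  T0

Run B:
T0 LOAD — after: cnt=5, r=5 — load
T1 LOAD — after: cnt=5, r=5 — load
T0 CAS — after: cnt=6, r=5 — ok
T1 CAS — after: cnt=6, r=5 — retry
T0 LOAD — after: cnt=6, r=6 — load
T1 LOAD — after: cnt=6, r=6 — load
T1 CAS — after: cnt=7, r=6 — ok
T1 LOAD — after: cnt=7, r=7 — load
T1 CAS — after: cnt=8, r=7 — ok
T1 LOAD — after: cnt=8, r=8 — load
T0 CAS — after: cnt=8, r=6 — retry
T1 CAS — after: cnt=9, r=8 — ok
T0 LOAD — after: cnt=9, r=9 — load
T0 CAS — after: cnt=10, r=9 — ok
T0 LOAD — after: cnt=10, r=10 — load
T0 CAS — after: cnt=11, r=10 — ok

B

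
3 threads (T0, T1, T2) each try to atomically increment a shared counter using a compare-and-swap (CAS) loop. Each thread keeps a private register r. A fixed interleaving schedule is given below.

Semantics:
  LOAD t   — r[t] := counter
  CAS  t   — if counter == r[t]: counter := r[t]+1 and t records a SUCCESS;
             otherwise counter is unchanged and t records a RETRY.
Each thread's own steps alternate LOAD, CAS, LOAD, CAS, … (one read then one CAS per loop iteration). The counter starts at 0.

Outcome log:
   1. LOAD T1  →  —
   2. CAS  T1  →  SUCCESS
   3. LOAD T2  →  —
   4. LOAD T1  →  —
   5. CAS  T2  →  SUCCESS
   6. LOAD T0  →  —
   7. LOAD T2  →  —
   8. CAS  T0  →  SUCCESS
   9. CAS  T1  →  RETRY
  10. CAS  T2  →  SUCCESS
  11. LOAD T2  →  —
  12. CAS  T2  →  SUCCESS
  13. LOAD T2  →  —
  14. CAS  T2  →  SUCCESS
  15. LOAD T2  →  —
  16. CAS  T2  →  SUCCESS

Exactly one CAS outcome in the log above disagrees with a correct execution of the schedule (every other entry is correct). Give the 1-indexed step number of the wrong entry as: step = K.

step = 10

Correct run:
1. LOAD T1 → mem=0 r[T1]=0 [LOAD]
2. CAS T1 → mem=1 r[T1]=0 [OK]
3. LOAD T2 → mem=1 r[T2]=1 [LOAD]
4. LOAD T1 → mem=1 r[T1]=1 [LOAD]
5. CAS T2 → mem=2 r[T2]=1 [OK]
6. LOAD T0 → mem=2 r[T0]=2 [LOAD]
7. LOAD T2 → mem=2 r[T2]=2 [LOAD]
8. CAS T0 → mem=3 r[T0]=2 [OK]
9. CAS T1 → mem=3 r[T1]=1 [RETRY]
10. CAS T2 → mem=3 r[T2]=2 [RETRY]
11. LOAD T2 → mem=3 r[T2]=3 [LOAD]
12. CAS T2 → mem=4 r[T2]=3 [OK]
13. LOAD T2 → mem=4 r[T2]=4 [LOAD]
14. CAS T2 → mem=5 r[T2]=4 [OK]
15. LOAD T2 → mem=5 r[T2]=5 [LOAD]
16. CAS T2 → mem=6 r[T2]=5 [OK]
Log disagrees first at step 10.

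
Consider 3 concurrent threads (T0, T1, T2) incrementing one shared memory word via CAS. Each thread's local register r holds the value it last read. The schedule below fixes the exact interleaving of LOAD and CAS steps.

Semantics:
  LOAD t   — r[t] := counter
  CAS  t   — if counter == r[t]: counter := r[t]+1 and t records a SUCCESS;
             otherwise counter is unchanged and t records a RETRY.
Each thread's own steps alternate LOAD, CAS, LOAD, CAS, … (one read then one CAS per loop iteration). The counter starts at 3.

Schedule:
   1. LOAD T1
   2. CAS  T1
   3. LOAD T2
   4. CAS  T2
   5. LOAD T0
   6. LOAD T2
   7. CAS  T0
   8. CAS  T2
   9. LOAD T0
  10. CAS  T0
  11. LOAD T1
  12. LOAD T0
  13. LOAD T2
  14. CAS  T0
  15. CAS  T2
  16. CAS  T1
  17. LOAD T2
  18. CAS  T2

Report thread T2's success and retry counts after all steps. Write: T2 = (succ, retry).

T2 = (2, 2)

step 1: T1 LOAD ⇒ load; ctr=3 reg=3
step 2: T1 CAS ⇒ ok; ctr=4 reg=3
step 3: T2 LOAD ⇒ load; ctr=4 reg=4
step 4: T2 CAS ⇒ ok; ctr=5 reg=4
step 5: T0 LOAD ⇒ load; ctr=5 reg=5
step 6: T2 LOAD ⇒ load; ctr=5 reg=5
step 7: T0 CAS ⇒ ok; ctr=6 reg=5
step 8: T2 CAS ⇒ retry; ctr=6 reg=5
step 9: T0 LOAD ⇒ load; ctr=6 reg=6
step 10: T0 CAS ⇒ ok; ctr=7 reg=6
step 11: T1 LOAD ⇒ load; ctr=7 reg=7
step 12: T0 LOAD ⇒ load; ctr=7 reg=7
step 13: T2 LOAD ⇒ load; ctr=7 reg=7
step 14: T0 CAS ⇒ ok; ctr=8 reg=7
step 15: T2 CAS ⇒ retry; ctr=8 reg=7
step 16: T1 CAS ⇒ retry; ctr=8 reg=7
step 17: T2 LOAD ⇒ load; ctr=8 reg=8
step 18: T2 CAS ⇒ ok; ctr=9 reg=8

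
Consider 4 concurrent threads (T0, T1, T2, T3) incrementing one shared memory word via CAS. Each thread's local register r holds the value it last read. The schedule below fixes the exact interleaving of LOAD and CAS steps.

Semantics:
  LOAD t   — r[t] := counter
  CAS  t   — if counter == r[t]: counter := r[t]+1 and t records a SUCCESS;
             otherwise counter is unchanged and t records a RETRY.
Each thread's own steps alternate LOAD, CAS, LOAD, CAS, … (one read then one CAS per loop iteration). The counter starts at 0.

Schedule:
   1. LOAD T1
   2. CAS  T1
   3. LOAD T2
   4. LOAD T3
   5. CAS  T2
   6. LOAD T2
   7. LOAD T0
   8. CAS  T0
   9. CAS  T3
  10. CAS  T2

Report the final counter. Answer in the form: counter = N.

T1 LOAD — after: cnt=0, r=0 — load
T1 CAS — after: cnt=1, r=0 — ok
T2 LOAD — after: cnt=1, r=1 — load
T3 LOAD — after: cnt=1, r=1 — load
T2 CAS — after: cnt=2, r=1 — ok
T2 LOAD — after: cnt=2, r=2 — load
T0 LOAD — after: cnt=2, r=2 — load
T0 CAS — after: cnt=3, r=2 — ok
T3 CAS — after: cnt=3, r=1 — retry
T2 CAS — after: cnt=3, r=2 — retry

counter = 3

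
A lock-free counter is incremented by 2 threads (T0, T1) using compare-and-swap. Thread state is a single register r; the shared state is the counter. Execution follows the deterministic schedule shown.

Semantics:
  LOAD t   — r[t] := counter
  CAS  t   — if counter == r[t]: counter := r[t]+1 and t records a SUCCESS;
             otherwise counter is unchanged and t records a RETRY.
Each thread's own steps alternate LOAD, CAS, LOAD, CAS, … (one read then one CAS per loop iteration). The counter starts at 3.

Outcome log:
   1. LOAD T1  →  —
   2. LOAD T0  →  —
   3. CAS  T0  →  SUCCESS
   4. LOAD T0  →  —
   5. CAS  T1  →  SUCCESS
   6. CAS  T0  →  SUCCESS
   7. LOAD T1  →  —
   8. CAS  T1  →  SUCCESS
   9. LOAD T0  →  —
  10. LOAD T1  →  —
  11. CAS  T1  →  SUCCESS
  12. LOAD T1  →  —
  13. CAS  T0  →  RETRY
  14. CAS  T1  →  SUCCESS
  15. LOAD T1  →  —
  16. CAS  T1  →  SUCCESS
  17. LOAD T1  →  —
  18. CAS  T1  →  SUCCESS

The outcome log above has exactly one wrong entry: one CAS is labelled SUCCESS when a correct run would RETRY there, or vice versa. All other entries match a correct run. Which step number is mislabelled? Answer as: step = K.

step = 5

Re-executing:
[1] T1.load  rd  (counter 3, T1.r 3)
[2] T0.load  rd  (counter 3, T0.r 3)
[3] T0.cas  hit  (counter 4, T0.r 3)
[4] T0.load  rd  (counter 4, T0.r 4)
[5] T1.cas  miss  (counter 4, T1.r 3)
[6] T0.cas  hit  (counter 5, T0.r 4)
[7] T1.load  rd  (counter 5, T1.r 5)
[8] T1.cas  hit  (counter 6, T1.r 5)
[9] T0.load  rd  (counter 6, T0.r 6)
[10] T1.load  rd  (counter 6, T1.r 6)
[11] T1.cas  hit  (counter 7, T1.r 6)
[12] T1.load  rd  (counter 7, T1.r 7)
[13] T0.cas  miss  (counter 7, T0.r 6)
[14] T1.cas  hit  (counter 8, T1.r 7)
[15] T1.load  rd  (counter 8, T1.r 8)
[16] T1.cas  hit  (counter 9, T1.r 8)
[17] T1.load  rd  (counter 9, T1.r 9)
[18] T1.cas  hit  (counter 10, T1.r 9)
Mismatch at 5.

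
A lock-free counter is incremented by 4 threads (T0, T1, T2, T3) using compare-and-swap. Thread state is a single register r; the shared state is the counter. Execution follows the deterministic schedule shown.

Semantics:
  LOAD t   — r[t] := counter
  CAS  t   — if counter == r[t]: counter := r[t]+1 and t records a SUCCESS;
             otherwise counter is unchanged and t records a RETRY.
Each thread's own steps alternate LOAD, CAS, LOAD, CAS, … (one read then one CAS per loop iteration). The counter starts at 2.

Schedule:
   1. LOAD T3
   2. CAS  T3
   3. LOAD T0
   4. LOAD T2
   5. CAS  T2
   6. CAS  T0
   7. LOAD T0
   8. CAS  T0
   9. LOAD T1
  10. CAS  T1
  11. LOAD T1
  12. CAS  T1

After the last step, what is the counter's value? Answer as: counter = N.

1. LOAD T3 → mem=2 r[T3]=2 [LOAD]
2. CAS T3 → mem=3 r[T3]=2 [OK]
3. LOAD T0 → mem=3 r[T0]=3 [LOAD]
4. LOAD T2 → mem=3 r[T2]=3 [LOAD]
5. CAS T2 → mem=4 r[T2]=3 [OK]
6. CAS T0 → mem=4 r[T0]=3 [RETRY]
7. LOAD T0 → mem=4 r[T0]=4 [LOAD]
8. CAS T0 → mem=5 r[T0]=4 [OK]
9. LOAD T1 → mem=5 r[T1]=5 [LOAD]
10. CAS T1 → mem=6 r[T1]=5 [OK]
11. LOAD T1 → mem=6 r[T1]=6 [LOAD]
12. CAS T1 → mem=7 r[T1]=6 [OK]

counter = 7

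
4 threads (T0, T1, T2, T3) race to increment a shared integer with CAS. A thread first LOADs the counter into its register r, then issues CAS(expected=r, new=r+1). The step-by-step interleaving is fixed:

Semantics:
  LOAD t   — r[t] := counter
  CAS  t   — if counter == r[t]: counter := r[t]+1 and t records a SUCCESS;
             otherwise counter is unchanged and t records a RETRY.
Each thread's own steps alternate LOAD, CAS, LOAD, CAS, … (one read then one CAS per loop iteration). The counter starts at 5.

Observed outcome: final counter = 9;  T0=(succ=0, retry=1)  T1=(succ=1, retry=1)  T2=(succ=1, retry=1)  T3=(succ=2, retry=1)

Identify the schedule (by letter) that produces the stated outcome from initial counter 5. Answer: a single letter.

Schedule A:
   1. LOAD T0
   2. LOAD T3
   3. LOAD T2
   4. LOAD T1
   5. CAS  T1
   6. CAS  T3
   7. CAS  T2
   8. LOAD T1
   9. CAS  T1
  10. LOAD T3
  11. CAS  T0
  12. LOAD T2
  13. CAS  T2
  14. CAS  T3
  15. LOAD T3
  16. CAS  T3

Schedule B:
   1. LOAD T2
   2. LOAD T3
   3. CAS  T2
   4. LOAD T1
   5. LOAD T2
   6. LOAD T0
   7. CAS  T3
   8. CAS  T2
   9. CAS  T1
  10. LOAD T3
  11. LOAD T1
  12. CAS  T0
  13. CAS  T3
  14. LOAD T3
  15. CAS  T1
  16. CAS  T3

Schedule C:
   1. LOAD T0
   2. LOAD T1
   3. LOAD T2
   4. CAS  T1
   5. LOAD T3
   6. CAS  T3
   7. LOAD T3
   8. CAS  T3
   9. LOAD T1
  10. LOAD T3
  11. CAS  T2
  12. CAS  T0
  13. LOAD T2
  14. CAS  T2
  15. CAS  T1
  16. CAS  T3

C

Run C:
step 1: T0 LOAD ⇒ load; ctr=5 reg=5
step 2: T1 LOAD ⇒ load; ctr=5 reg=5
step 3: T2 LOAD ⇒ load; ctr=5 reg=5
step 4: T1 CAS ⇒ ok; ctr=6 reg=5
step 5: T3 LOAD ⇒ load; ctr=6 reg=6
step 6: T3 CAS ⇒ ok; ctr=7 reg=6
step 7: T3 LOAD ⇒ load; ctr=7 reg=7
step 8: T3 CAS ⇒ ok; ctr=8 reg=7
step 9: T1 LOAD ⇒ load; ctr=8 reg=8
step 10: T3 LOAD ⇒ load; ctr=8 reg=8
step 11: T2 CAS ⇒ retry; ctr=8 reg=5
step 12: T0 CAS ⇒ retry; ctr=8 reg=5
step 13: T2 LOAD ⇒ load; ctr=8 reg=8
step 14: T2 CAS ⇒ ok; ctr=9 reg=8
step 15: T1 CAS ⇒ retry; ctr=9 reg=8
step 16: T3 CAS ⇒ retry; ctr=9 reg=8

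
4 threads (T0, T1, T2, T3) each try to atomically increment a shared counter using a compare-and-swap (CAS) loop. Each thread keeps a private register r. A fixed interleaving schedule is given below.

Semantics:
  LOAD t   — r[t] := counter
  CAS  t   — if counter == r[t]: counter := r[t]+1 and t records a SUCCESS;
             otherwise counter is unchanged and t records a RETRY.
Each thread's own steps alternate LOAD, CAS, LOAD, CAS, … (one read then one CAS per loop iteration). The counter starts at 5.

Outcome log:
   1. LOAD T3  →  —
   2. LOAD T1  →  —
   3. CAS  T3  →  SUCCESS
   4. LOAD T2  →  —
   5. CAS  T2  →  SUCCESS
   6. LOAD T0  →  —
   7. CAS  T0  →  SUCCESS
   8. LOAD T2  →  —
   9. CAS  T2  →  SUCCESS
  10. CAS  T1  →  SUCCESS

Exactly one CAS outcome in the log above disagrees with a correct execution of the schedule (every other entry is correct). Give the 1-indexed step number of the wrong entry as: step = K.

Correct run:
[1] T3.load  rd  (counter 5, T3.r 5)
[2] T1.load  rd  (counter 5, T1.r 5)
[3] T3.cas  hit  (counter 6, T3.r 5)
[4] T2.load  rd  (counter 6, T2.r 6)
[5] T2.cas  hit  (counter 7, T2.r 6)
[6] T0.load  rd  (counter 7, T0.r 7)
[7] T0.cas  hit  (counter 8, T0.r 7)
[8] T2.load  rd  (counter 8, T2.r 8)
[9] T2.cas  hit  (counter 9, T2.r 8)
[10] T1.cas  miss  (counter 9, T1.r 5)
Log disagrees first at step 10.

step = 10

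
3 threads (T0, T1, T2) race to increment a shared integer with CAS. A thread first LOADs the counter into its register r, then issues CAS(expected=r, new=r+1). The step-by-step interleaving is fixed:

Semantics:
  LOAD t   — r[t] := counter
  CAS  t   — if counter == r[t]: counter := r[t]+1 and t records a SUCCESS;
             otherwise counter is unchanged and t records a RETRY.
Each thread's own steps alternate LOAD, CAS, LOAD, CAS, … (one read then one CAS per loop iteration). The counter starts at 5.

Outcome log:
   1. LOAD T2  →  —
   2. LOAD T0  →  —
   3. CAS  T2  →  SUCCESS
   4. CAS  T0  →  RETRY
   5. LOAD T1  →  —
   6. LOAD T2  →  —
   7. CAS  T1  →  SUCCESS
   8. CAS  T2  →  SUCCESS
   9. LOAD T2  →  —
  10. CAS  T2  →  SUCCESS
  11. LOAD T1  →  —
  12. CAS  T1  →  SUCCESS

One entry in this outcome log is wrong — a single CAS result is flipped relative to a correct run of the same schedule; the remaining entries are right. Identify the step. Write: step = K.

Re-executing:
T2 LOAD — after: cnt=5, r=5 — load
T0 LOAD — after: cnt=5, r=5 — load
T2 CAS — after: cnt=6, r=5 — ok
T0 CAS — after: cnt=6, r=5 — retry
T1 LOAD — after: cnt=6, r=6 — load
T2 LOAD — after: cnt=6, r=6 — load
T1 CAS — after: cnt=7, r=6 — ok
T2 CAS — after: cnt=7, r=6 — retry
T2 LOAD — after: cnt=7, r=7 — load
T2 CAS — after: cnt=8, r=7 — ok
T1 LOAD — after: cnt=8, r=8 — load
T1 CAS — after: cnt=9, r=8 — ok
Flip is step 8.

step = 8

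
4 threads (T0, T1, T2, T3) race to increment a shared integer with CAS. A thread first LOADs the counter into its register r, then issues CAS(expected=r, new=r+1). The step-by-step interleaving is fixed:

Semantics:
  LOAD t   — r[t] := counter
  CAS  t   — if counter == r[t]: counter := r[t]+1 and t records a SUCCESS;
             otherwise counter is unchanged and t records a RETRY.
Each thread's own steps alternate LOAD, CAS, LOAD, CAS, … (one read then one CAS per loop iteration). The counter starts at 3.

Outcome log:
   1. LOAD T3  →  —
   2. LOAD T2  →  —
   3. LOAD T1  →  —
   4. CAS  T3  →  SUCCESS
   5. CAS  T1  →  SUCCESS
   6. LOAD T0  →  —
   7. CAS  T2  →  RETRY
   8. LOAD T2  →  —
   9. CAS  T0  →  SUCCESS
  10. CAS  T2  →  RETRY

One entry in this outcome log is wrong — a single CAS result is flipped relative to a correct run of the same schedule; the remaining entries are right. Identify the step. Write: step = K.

step = 5

Reference trace:
1. LOAD T3 → mem=3 r[T3]=3 [LOAD]
2. LOAD T2 → mem=3 r[T2]=3 [LOAD]
3. LOAD T1 → mem=3 r[T1]=3 [LOAD]
4. CAS T3 → mem=4 r[T3]=3 [OK]
5. CAS T1 → mem=4 r[T1]=3 [RETRY]
6. LOAD T0 → mem=4 r[T0]=4 [LOAD]
7. CAS T2 → mem=4 r[T2]=3 [RETRY]
8. LOAD T2 → mem=4 r[T2]=4 [LOAD]
9. CAS T0 → mem=5 r[T0]=4 [OK]
10. CAS T2 → mem=5 r[T2]=4 [RETRY]
Flip is step 5.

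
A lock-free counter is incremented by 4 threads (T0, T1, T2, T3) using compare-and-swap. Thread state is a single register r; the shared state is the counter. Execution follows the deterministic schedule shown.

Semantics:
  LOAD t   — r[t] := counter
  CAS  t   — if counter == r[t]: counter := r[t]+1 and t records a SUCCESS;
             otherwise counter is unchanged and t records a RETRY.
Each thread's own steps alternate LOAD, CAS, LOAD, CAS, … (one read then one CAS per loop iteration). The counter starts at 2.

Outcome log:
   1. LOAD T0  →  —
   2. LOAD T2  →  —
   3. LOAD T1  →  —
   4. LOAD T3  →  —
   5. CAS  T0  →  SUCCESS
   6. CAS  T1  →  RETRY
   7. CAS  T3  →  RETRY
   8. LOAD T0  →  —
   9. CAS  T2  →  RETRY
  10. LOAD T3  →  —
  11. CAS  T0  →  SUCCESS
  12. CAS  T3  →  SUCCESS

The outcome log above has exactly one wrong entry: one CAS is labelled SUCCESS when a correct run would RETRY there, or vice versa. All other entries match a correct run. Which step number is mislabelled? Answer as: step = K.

Reference trace:
1. LOAD T0 → mem=2 r[T0]=2 [LOAD]
2. LOAD T2 → mem=2 r[T2]=2 [LOAD]
3. LOAD T1 → mem=2 r[T1]=2 [LOAD]
4. LOAD T3 → mem=2 r[T3]=2 [LOAD]
5. CAS T0 → mem=3 r[T0]=2 [OK]
6. CAS T1 → mem=3 r[T1]=2 [RETRY]
7. CAS T3 → mem=3 r[T3]=2 [RETRY]
8. LOAD T0 → mem=3 r[T0]=3 [LOAD]
9. CAS T2 → mem=3 r[T2]=2 [RETRY]
10. LOAD T3 → mem=3 r[T3]=3 [LOAD]
11. CAS T0 → mem=4 r[T0]=3 [OK]
12. CAS T3 → mem=4 r[T3]=3 [RETRY]
Flip is step 12.

step = 12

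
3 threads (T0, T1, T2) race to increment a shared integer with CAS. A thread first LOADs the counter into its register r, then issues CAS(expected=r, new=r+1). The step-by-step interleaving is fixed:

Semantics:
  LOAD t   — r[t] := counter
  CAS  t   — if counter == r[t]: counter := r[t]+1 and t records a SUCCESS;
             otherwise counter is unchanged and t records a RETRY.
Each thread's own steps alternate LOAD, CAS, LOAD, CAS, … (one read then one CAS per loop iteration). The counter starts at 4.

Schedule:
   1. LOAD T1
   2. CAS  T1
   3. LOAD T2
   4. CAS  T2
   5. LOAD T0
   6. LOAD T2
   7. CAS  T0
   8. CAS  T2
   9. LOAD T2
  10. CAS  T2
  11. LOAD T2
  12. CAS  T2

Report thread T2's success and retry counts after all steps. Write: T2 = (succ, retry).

step 1: T1 LOAD ⇒ load; ctr=4 reg=4
step 2: T1 CAS ⇒ ok; ctr=5 reg=4
step 3: T2 LOAD ⇒ load; ctr=5 reg=5
step 4: T2 CAS ⇒ ok; ctr=6 reg=5
step 5: T0 LOAD ⇒ load; ctr=6 reg=6
step 6: T2 LOAD ⇒ load; ctr=6 reg=6
step 7: T0 CAS ⇒ ok; ctr=7 reg=6
step 8: T2 CAS ⇒ retry; ctr=7 reg=6
step 9: T2 LOAD ⇒ load; ctr=7 reg=7
step 10: T2 CAS ⇒ ok; ctr=8 reg=7
step 11: T2 LOAD ⇒ load; ctr=8 reg=8
step 12: T2 CAS ⇒ ok; ctr=9 reg=8

T2 = (3, 1)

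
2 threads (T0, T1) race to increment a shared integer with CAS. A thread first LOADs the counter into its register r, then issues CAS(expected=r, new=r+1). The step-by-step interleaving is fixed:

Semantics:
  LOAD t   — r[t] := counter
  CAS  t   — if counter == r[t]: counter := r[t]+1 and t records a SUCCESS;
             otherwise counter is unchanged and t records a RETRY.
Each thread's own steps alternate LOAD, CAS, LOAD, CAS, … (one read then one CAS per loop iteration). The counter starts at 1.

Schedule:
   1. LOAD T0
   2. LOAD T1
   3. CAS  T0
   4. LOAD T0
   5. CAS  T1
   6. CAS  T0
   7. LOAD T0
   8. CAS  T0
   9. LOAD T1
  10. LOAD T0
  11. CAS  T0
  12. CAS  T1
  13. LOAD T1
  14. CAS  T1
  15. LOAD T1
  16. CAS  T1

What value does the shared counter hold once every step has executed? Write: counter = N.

step 1: T0 LOAD ⇒ load; ctr=1 reg=1
step 2: T1 LOAD ⇒ load; ctr=1 reg=1
step 3: T0 CAS ⇒ ok; ctr=2 reg=1
step 4: T0 LOAD ⇒ load; ctr=2 reg=2
step 5: T1 CAS ⇒ retry; ctr=2 reg=1
step 6: T0 CAS ⇒ ok; ctr=3 reg=2
step 7: T0 LOAD ⇒ load; ctr=3 reg=3
step 8: T0 CAS ⇒ ok; ctr=4 reg=3
step 9: T1 LOAD ⇒ load; ctr=4 reg=4
step 10: T0 LOAD ⇒ load; ctr=4 reg=4
step 11: T0 CAS ⇒ ok; ctr=5 reg=4
step 12: T1 CAS ⇒ retry; ctr=5 reg=4
step 13: T1 LOAD ⇒ load; ctr=5 reg=5
step 14: T1 CAS ⇒ ok; ctr=6 reg=5
step 15: T1 LOAD ⇒ load; ctr=6 reg=6
step 16: T1 CAS ⇒ ok; ctr=7 reg=6

counter = 7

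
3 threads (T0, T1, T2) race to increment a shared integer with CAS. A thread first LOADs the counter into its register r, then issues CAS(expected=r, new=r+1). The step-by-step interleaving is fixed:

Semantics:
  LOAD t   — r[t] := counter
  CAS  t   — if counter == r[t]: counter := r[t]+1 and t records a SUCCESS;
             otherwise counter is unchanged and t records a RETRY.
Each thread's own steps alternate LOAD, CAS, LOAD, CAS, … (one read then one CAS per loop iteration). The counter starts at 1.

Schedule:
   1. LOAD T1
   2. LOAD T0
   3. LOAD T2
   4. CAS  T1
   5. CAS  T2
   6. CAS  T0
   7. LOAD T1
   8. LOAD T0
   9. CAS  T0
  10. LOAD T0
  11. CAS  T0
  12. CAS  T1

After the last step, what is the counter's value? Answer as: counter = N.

counter = 4

[1] T1.load  rd  (counter 1, T1.r 1)
[2] T0.load  rd  (counter 1, T0.r 1)
[3] T2.load  rd  (counter 1, T2.r 1)
[4] T1.cas  hit  (counter 2, T1.r 1)
[5] T2.cas  miss  (counter 2, T2.r 1)
[6] T0.cas  miss  (counter 2, T0.r 1)
[7] T1.load  rd  (counter 2, T1.r 2)
[8] T0.load  rd  (counter 2, T0.r 2)
[9] T0.cas  hit  (counter 3, T0.r 2)
[10] T0.load  rd  (counter 3, T0.r 3)
[11] T0.cas  hit  (counter 4, T0.r 3)
[12] T1.cas  miss  (counter 4, T1.r 2)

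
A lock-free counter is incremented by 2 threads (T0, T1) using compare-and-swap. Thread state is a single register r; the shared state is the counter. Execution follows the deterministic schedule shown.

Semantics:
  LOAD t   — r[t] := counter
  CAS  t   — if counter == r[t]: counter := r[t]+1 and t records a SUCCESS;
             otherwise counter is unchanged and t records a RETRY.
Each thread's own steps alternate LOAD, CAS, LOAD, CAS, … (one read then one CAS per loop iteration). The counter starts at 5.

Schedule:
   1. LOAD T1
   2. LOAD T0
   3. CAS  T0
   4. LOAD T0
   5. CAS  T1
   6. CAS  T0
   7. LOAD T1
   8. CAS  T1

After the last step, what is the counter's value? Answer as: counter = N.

   1) LOAD T1:  M=5  r_T1=5
   2) LOAD T0:  M=5  r_T0=5
   3) CAS  T0:  M=6  r_T0=5 ✓
   4) LOAD T0:  M=6  r_T0=6
   5) CAS  T1:  M=6  r_T1=5 ✗
   6) CAS  T0:  M=7  r_T0=6 ✓
   7) LOAD T1:  M=7  r_T1=7
   8) CAS  T1:  M=8  r_T1=7 ✓

counter = 8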